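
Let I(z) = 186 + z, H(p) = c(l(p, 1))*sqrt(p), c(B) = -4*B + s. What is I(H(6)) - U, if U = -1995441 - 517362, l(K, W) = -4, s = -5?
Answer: 2512989 + 11*sqrt(6) ≈ 2.5130e+6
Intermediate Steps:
c(B) = -5 - 4*B (c(B) = -4*B - 5 = -5 - 4*B)
U = -2512803
H(p) = 11*sqrt(p) (H(p) = (-5 - 4*(-4))*sqrt(p) = (-5 + 16)*sqrt(p) = 11*sqrt(p))
I(H(6)) - U = (186 + 11*sqrt(6)) - 1*(-2512803) = (186 + 11*sqrt(6)) + 2512803 = 2512989 + 11*sqrt(6)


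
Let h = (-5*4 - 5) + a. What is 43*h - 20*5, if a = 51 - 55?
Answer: -1347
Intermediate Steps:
a = -4
h = -29 (h = (-5*4 - 5) - 4 = (-20 - 5) - 4 = -25 - 4 = -29)
43*h - 20*5 = 43*(-29) - 20*5 = -1247 - 100 = -1347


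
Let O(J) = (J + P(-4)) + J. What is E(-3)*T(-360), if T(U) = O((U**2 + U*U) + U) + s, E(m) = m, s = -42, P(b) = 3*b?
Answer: -1552878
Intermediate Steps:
O(J) = -12 + 2*J (O(J) = (J + 3*(-4)) + J = (J - 12) + J = (-12 + J) + J = -12 + 2*J)
T(U) = -54 + 2*U + 4*U**2 (T(U) = (-12 + 2*((U**2 + U*U) + U)) - 42 = (-12 + 2*((U**2 + U**2) + U)) - 42 = (-12 + 2*(2*U**2 + U)) - 42 = (-12 + 2*(U + 2*U**2)) - 42 = (-12 + (2*U + 4*U**2)) - 42 = (-12 + 2*U + 4*U**2) - 42 = -54 + 2*U + 4*U**2)
E(-3)*T(-360) = -3*(-54 + 2*(-360)*(1 + 2*(-360))) = -3*(-54 + 2*(-360)*(1 - 720)) = -3*(-54 + 2*(-360)*(-719)) = -3*(-54 + 517680) = -3*517626 = -1552878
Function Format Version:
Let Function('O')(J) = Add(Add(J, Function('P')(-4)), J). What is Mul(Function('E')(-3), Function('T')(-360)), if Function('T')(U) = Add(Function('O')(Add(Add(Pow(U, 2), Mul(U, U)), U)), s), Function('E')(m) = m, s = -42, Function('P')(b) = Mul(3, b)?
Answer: -1552878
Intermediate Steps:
Function('O')(J) = Add(-12, Mul(2, J)) (Function('O')(J) = Add(Add(J, Mul(3, -4)), J) = Add(Add(J, -12), J) = Add(Add(-12, J), J) = Add(-12, Mul(2, J)))
Function('T')(U) = Add(-54, Mul(2, U), Mul(4, Pow(U, 2))) (Function('T')(U) = Add(Add(-12, Mul(2, Add(Add(Pow(U, 2), Mul(U, U)), U))), -42) = Add(Add(-12, Mul(2, Add(Add(Pow(U, 2), Pow(U, 2)), U))), -42) = Add(Add(-12, Mul(2, Add(Mul(2, Pow(U, 2)), U))), -42) = Add(Add(-12, Mul(2, Add(U, Mul(2, Pow(U, 2))))), -42) = Add(Add(-12, Add(Mul(2, U), Mul(4, Pow(U, 2)))), -42) = Add(Add(-12, Mul(2, U), Mul(4, Pow(U, 2))), -42) = Add(-54, Mul(2, U), Mul(4, Pow(U, 2))))
Mul(Function('E')(-3), Function('T')(-360)) = Mul(-3, Add(-54, Mul(2, -360, Add(1, Mul(2, -360))))) = Mul(-3, Add(-54, Mul(2, -360, Add(1, -720)))) = Mul(-3, Add(-54, Mul(2, -360, -719))) = Mul(-3, Add(-54, 517680)) = Mul(-3, 517626) = -1552878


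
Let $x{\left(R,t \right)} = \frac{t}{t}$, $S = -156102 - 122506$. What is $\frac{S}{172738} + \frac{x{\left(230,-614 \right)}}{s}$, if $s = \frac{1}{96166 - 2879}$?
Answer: $\frac{8056965599}{86369} \approx 93285.0$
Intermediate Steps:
$S = -278608$
$x{\left(R,t \right)} = 1$
$s = \frac{1}{93287} \approx 1.072 \cdot 10^{-5}$
$\frac{S}{172738} + \frac{x{\left(230,-614 \right)}}{s} = - \frac{278608}{172738} + 1 \frac{1}{\frac{1}{93287}} = \left(-278608\right) \frac{1}{172738} + 1 \cdot 93287 = - \frac{139304}{86369} + 93287 = \frac{8056965599}{86369}$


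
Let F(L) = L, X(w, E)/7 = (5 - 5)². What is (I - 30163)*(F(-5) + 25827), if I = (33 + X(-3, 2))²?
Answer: -750748828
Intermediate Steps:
X(w, E) = 0 (X(w, E) = 7*(5 - 5)² = 7*0² = 7*0 = 0)
I = 1089 (I = (33 + 0)² = 33² = 1089)
(I - 30163)*(F(-5) + 25827) = (1089 - 30163)*(-5 + 25827) = -29074*25822 = -750748828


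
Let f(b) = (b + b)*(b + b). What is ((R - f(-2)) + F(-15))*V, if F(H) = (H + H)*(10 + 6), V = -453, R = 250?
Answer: 111438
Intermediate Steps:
f(b) = 4*b² (f(b) = (2*b)*(2*b) = 4*b²)
F(H) = 32*H (F(H) = (2*H)*16 = 32*H)
((R - f(-2)) + F(-15))*V = ((250 - 4*(-2)²) + 32*(-15))*(-453) = ((250 - 4*4) - 480)*(-453) = ((250 - 1*16) - 480)*(-453) = ((250 - 16) - 480)*(-453) = (234 - 480)*(-453) = -246*(-453) = 111438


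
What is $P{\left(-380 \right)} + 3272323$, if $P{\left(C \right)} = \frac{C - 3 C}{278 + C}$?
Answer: $\frac{166888093}{51} \approx 3.2723 \cdot 10^{6}$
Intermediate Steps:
$P{\left(C \right)} = - \frac{2 C}{278 + C}$ ($P{\left(C \right)} = \frac{\left(-2\right) C}{278 + C} = - \frac{2 C}{278 + C}$)
$P{\left(-380 \right)} + 3272323 = \left(-2\right) \left(-380\right) \frac{1}{278 - 380} + 3272323 = \left(-2\right) \left(-380\right) \frac{1}{-102} + 3272323 = \left(-2\right) \left(-380\right) \left(- \frac{1}{102}\right) + 3272323 = - \frac{380}{51} + 3272323 = \frac{166888093}{51}$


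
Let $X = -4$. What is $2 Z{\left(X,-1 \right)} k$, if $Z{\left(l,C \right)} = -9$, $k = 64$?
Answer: $-1152$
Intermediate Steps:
$2 Z{\left(X,-1 \right)} k = 2 \left(-9\right) 64 = \left(-18\right) 64 = -1152$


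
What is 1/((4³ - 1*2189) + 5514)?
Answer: 1/3389 ≈ 0.00029507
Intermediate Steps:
1/((4³ - 1*2189) + 5514) = 1/((64 - 2189) + 5514) = 1/(-2125 + 5514) = 1/3389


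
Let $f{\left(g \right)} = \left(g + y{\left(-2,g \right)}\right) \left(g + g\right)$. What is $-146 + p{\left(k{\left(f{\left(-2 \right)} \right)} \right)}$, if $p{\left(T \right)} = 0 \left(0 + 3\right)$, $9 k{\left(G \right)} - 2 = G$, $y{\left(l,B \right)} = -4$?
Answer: $-146$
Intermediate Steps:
$f{\left(g \right)} = 2 g \left(-4 + g\right)$ ($f{\left(g \right)} = \left(g - 4\right) \left(g + g\right) = \left(-4 + g\right) 2 g = 2 g \left(-4 + g\right)$)
$k{\left(G \right)} = \frac{2}{9} + \frac{G}{9}$
$p{\left(T \right)} = 0$ ($p{\left(T \right)} = 0 \cdot 3 = 0$)
$-146 + p{\left(k{\left(f{\left(-2 \right)} \right)} \right)} = -146 + 0 = -146$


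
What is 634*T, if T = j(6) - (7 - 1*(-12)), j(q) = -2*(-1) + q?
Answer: -6974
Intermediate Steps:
j(q) = 2 + q
T = -11 (T = (2 + 6) - (7 - 1*(-12)) = 8 - (7 + 12) = 8 - 1*19 = 8 - 19 = -11)
634*T = 634*(-11) = -6974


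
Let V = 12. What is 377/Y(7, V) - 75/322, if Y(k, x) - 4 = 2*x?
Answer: 8521/644 ≈ 13.231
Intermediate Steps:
Y(k, x) = 4 + 2*x
377/Y(7, V) - 75/322 = 377/(4 + 2*12) - 75/322 = 377/(4 + 24) - 75*1/322 = 377/28 - 75/322 = 8521/644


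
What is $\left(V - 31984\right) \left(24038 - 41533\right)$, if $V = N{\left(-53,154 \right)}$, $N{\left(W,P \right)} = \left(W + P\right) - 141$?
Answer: $560259880$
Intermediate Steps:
$N{\left(W,P \right)} = -141 + P + W$ ($N{\left(W,P \right)} = \left(P + W\right) - 141 = -141 + P + W$)
$V = -40$ ($V = -141 + 154 - 53 = -40$)
$\left(V - 31984\right) \left(24038 - 41533\right) = \left(-40 - 31984\right) \left(24038 - 41533\right) = \left(-32024\right) \left(-17495\right) = 560259880$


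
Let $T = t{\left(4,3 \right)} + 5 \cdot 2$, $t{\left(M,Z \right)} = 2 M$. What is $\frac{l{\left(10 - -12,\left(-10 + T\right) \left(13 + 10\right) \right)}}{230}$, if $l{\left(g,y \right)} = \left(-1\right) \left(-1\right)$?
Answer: $\frac{1}{230} \approx 0.0043478$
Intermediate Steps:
$T = 18$ ($T = 2 \cdot 4 + 5 \cdot 2 = 8 + 10 = 18$)
$l{\left(g,y \right)} = 1$
$\frac{l{\left(10 - -12,\left(-10 + T\right) \left(13 + 10\right) \right)}}{230} = 1 \cdot \frac{1}{230} = \frac{1}{230}$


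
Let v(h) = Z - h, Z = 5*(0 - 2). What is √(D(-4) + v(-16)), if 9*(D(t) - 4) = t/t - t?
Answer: √95/3 ≈ 3.2489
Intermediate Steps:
Z = -10 (Z = 5*(-2) = -10)
v(h) = -10 - h
D(t) = 37/9 - t/9 (D(t) = 4 + (t/t - t)/9 = 4 + (1 - t)/9 = 4 + (⅑ - t/9) = 37/9 - t/9)
√(D(-4) + v(-16)) = √((37/9 - ⅑*(-4)) + (-10 - 1*(-16))) = √((37/9 + 4/9) + (-10 + 16)) = √(41/9 + 6) = √(95/9) = √95/3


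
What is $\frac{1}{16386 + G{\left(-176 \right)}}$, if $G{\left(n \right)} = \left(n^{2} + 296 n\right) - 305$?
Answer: $- \frac{1}{5039} \approx -0.00019845$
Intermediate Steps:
$G{\left(n \right)} = -305 + n^{2} + 296 n$
$\frac{1}{16386 + G{\left(-176 \right)}} = \frac{1}{16386 + \left(-305 + \left(-176\right)^{2} + 296 \left(-176\right)\right)} = \frac{1}{16386 - 21425} = \frac{1}{-5039} = - \frac{1}{5039}$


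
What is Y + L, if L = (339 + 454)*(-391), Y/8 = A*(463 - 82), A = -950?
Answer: -3205663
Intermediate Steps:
Y = -2895600 (Y = 8*(-950*(463 - 82)) = 8*(-950*381) = 8*(-361950) = -2895600)
L = -310063 (L = 793*(-391) = -310063)
Y + L = -2895600 - 310063 = -3205663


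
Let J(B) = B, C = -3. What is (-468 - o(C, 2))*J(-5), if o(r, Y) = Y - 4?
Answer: 2330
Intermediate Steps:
o(r, Y) = -4 + Y
(-468 - o(C, 2))*J(-5) = (-468 - (-4 + 2))*(-5) = (-468 - 1*(-2))*(-5) = (-468 + 2)*(-5) = -466*(-5) = 2330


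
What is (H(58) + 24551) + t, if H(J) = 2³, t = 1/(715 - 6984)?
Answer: 153960370/6269 ≈ 24559.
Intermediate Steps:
t = -1/6269 (t = 1/(-6269) = -1/6269 ≈ -0.00015952)
H(J) = 8
(H(58) + 24551) + t = (8 + 24551) - 1/6269 = 24559 - 1/6269 = 153960370/6269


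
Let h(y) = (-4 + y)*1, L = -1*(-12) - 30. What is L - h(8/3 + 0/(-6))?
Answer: -50/3 ≈ -16.667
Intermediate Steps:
L = -18 (L = 12 - 30 = -18)
h(y) = -4 + y
L - h(8/3 + 0/(-6)) = -18 - (-4 + (8/3 + 0/(-6))) = -18 - (-4 + (8*(1/3) + 0*(-1/6))) = -18 - (-4 + (8/3 + 0)) = -18 - (-4 + 8/3) = -18 - 1*(-4/3) = -18 + 4/3 = -50/3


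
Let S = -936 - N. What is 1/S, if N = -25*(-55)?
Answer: -1/2311 ≈ -0.00043271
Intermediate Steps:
N = 1375
S = -2311 (S = -936 - 1*1375 = -936 - 1375 = -2311)
1/S = 1/(-2311) = -1/2311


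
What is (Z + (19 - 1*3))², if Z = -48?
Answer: 1024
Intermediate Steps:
(Z + (19 - 1*3))² = (-48 + (19 - 1*3))² = (-48 + (19 - 3))² = (-48 + 16)² = (-32)² = 1024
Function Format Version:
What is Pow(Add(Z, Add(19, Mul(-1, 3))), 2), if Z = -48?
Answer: 1024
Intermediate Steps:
Pow(Add(Z, Add(19, Mul(-1, 3))), 2) = Pow(Add(-48, Add(19, Mul(-1, 3))), 2) = Pow(Add(-48, Add(19, -3)), 2) = Pow(Add(-48, 16), 2) = Pow(-32, 2) = 1024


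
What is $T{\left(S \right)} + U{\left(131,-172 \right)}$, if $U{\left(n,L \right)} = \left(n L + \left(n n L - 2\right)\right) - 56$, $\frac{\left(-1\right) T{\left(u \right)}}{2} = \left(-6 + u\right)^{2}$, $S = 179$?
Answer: $-3034140$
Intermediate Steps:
$T{\left(u \right)} = - 2 \left(-6 + u\right)^{2}$
$U{\left(n,L \right)} = -58 + L n + L n^{2}$ ($U{\left(n,L \right)} = \left(L n + \left(n^{2} L - 2\right)\right) - 56 = \left(L n + \left(L n^{2} - 2\right)\right) - 56 = \left(L n + \left(-2 + L n^{2}\right)\right) - 56 = \left(-2 + L n + L n^{2}\right) - 56 = -58 + L n + L n^{2}$)
$T{\left(S \right)} + U{\left(131,-172 \right)} = - 2 \left(-6 + 179\right)^{2} - \left(22590 + 2951692\right) = - 2 \cdot 173^{2} - 2974282 = \left(-2\right) 29929 - 2974282 = -59858 - 2974282 = -3034140$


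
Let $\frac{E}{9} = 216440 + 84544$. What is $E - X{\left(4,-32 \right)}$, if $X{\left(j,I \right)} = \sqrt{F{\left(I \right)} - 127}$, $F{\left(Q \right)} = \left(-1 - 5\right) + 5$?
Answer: $2708856 - 8 i \sqrt{2} \approx 2.7089 \cdot 10^{6} - 11.314 i$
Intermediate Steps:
$E = 2708856$ ($E = 9 \left(216440 + 84544\right) = 9 \cdot 300984 = 2708856$)
$F{\left(Q \right)} = -1$ ($F{\left(Q \right)} = -6 + 5 = -1$)
$X{\left(j,I \right)} = 8 i \sqrt{2}$ ($X{\left(j,I \right)} = \sqrt{-1 - 127} = \sqrt{-128} = 8 i \sqrt{2}$)
$E - X{\left(4,-32 \right)} = 2708856 - 8 i \sqrt{2}$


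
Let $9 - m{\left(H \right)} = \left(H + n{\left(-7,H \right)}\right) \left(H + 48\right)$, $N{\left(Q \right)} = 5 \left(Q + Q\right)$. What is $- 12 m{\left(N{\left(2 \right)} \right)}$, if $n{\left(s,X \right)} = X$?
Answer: $32532$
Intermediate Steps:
$N{\left(Q \right)} = 10 Q$ ($N{\left(Q \right)} = 5 \cdot 2 Q = 10 Q$)
$m{\left(H \right)} = 9 - 2 H \left(48 + H\right)$ ($m{\left(H \right)} = 9 - \left(H + H\right) \left(H + 48\right) = 9 - 2 H \left(48 + H\right)$)
$- 12 m{\left(N{\left(2 \right)} \right)} = - 12 \left(9 - 96 \cdot 10 \cdot 2 - 2 \left(10 \cdot 2\right)^{2}\right) = - 12 \left(9 - 1920 - 2 \cdot 20^{2}\right) = - 12 \left(9 - 1920 - 800\right) = \left(-12\right) \left(-2711\right) = 32532$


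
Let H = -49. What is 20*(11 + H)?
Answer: -760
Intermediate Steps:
20*(11 + H) = 20*(11 - 49) = 20*(-38) = -760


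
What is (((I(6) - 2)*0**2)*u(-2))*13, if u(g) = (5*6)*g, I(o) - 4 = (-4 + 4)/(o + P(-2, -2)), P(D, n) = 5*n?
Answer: 0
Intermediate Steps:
I(o) = 4 (I(o) = 4 + (-4 + 4)/(o + 5*(-2)) = 4 + 0/(o - 10) = 4 + 0/(-10 + o) = 4 + 0 = 4)
u(g) = 30*g
(((I(6) - 2)*0**2)*u(-2))*13 = (((4 - 2)*0**2)*(30*(-2)))*13 = ((2*0)*(-60))*13 = (0*(-60))*13 = 0*13 = 0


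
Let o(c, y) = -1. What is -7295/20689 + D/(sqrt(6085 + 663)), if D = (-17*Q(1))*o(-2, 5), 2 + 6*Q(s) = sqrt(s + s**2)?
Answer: -7295/20689 - 17*sqrt(1687)*(2 - sqrt(2))/20244 ≈ -0.37281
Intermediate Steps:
Q(s) = -1/3 + sqrt(s + s**2)/6
D = -17/3 + 17*sqrt(2)/6 (D = -17*(-1/3 + sqrt(1*(1 + 1))/6)*(-1) = -17*(-1/3 + sqrt(1*2)/6)*(-1) = -17*(-1/3 + sqrt(2)/6)*(-1) = (17/3 - 17*sqrt(2)/6)*(-1) = -17/3 + 17*sqrt(2)/6 ≈ -1.6597)
-7295/20689 + D/(sqrt(6085 + 663)) = -7295/20689 + (-17/3 + 17*sqrt(2)/6)/(sqrt(6085 + 663)) = -7295*1/20689 + (-17/3 + 17*sqrt(2)/6)/(sqrt(6748)) = -7295/20689 + (-17/3 + 17*sqrt(2)/6)/((2*sqrt(1687))) = -7295/20689 + (-17/3 + 17*sqrt(2)/6)*(sqrt(1687)/3374) = -7295/20689 + sqrt(1687)*(-17/3 + 17*sqrt(2)/6)/3374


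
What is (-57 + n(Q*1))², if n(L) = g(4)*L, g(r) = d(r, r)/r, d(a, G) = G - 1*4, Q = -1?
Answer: 3249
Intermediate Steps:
d(a, G) = -4 + G (d(a, G) = G - 4 = -4 + G)
g(r) = (-4 + r)/r
n(L) = 0 (n(L) = ((-4 + 4)/4)*L = ((¼)*0)*L = 0*L = 0)
(-57 + n(Q*1))² = (-57 + 0)² = (-57)² = 3249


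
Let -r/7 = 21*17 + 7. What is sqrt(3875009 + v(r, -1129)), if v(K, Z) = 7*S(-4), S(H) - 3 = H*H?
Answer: sqrt(3875142) ≈ 1968.5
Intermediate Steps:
S(H) = 3 + H**2 (S(H) = 3 + H*H = 3 + H**2)
r = -2548 (r = -7*(21*17 + 7) = -7*(357 + 7) = -7*364 = -2548)
v(K, Z) = 133 (v(K, Z) = 7*(3 + (-4)**2) = 7*(3 + 16) = 7*19 = 133)
sqrt(3875009 + v(r, -1129)) = sqrt(3875009 + 133) = sqrt(3875142)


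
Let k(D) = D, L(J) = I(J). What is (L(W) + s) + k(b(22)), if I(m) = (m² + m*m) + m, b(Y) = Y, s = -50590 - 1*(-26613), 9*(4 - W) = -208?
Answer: -1819087/81 ≈ -22458.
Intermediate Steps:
W = 244/9 (W = 4 - ⅑*(-208) = 4 + 208/9 = 244/9 ≈ 27.111)
s = -23977 (s = -50590 + 26613 = -23977)
I(m) = m + 2*m² (I(m) = (m² + m²) + m = 2*m² + m = m + 2*m²)
L(J) = J*(1 + 2*J)
(L(W) + s) + k(b(22)) = (244*(1 + 2*(244/9))/9 - 23977) + 22 = (244*(1 + 488/9)/9 - 23977) + 22 = ((244/9)*(497/9) - 23977) + 22 = (121268/81 - 23977) + 22 = -1820869/81 + 22 = -1819087/81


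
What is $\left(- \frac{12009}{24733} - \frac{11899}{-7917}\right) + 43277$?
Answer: $\frac{8474318837311}{195811161} \approx 43278.0$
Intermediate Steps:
$\left(- \frac{12009}{24733} - \frac{11899}{-7917}\right) + 43277 = \left(\left(-12009\right) \frac{1}{24733} - - \frac{11899}{7917}\right) + 43277 = \left(- \frac{12009}{24733} + \frac{11899}{7917}\right) + 43277 = \frac{199222714}{195811161} + 43277 = \frac{8474318837311}{195811161}$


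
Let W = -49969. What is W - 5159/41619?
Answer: -2079664970/41619 ≈ -49969.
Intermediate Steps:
W - 5159/41619 = -49969 - 5159/41619 = -2079664970/41619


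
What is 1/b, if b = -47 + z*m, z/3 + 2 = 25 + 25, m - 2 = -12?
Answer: -1/1487 ≈ -0.00067249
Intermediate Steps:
m = -10 (m = 2 - 12 = -10)
z = 144 (z = -6 + 3*(25 + 25) = -6 + 3*50 = -6 + 150 = 144)
b = -1487 (b = -47 + 144*(-10) = -47 - 1440 = -1487)
1/b = 1/(-1487) = -1/1487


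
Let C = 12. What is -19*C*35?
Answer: -7980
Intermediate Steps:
-19*C*35 = -19*12*35 = -228*35 = -7980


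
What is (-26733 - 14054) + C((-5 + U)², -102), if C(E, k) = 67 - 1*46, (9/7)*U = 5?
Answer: -40766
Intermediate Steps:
U = 35/9 (U = (7/9)*5 = 35/9 ≈ 3.8889)
C(E, k) = 21 (C(E, k) = 67 - 46 = 21)
(-26733 - 14054) + C((-5 + U)², -102) = (-26733 - 14054) + 21 = -40787 + 21 = -40766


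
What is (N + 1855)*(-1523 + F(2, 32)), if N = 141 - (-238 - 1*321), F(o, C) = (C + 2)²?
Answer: -937685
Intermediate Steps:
F(o, C) = (2 + C)²
N = 700 (N = 141 - (-238 - 321) = 141 - 1*(-559) = 141 + 559 = 700)
(N + 1855)*(-1523 + F(2, 32)) = (700 + 1855)*(-1523 + (2 + 32)²) = 2555*(-1523 + 34²) = 2555*(-1523 + 1156) = 2555*(-367) = -937685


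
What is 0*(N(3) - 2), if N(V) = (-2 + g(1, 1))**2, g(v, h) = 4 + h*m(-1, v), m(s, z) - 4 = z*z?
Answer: 0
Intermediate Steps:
m(s, z) = 4 + z**2 (m(s, z) = 4 + z*z = 4 + z**2)
g(v, h) = 4 + h*(4 + v**2)
N(V) = 49 (N(V) = (-2 + (4 + 1*(4 + 1**2)))**2 = (-2 + (4 + 1*(4 + 1)))**2 = (-2 + (4 + 1*5))**2 = (-2 + (4 + 5))**2 = (-2 + 9)**2 = 7**2 = 49)
0*(N(3) - 2) = 0*(49 - 2) = 0*47 = 0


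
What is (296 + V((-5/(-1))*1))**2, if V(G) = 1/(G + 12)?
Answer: 25331089/289 ≈ 87651.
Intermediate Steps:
V(G) = 1/(12 + G)
(296 + V((-5/(-1))*1))**2 = (296 + 1/(12 + (-5/(-1))*1))**2 = (296 + 1/(12 - 1*(-5)*1))**2 = (296 + 1/(12 + 5*1))**2 = (296 + 1/(12 + 5))**2 = (296 + 1/17)**2 = (5033/17)**2 = 25331089/289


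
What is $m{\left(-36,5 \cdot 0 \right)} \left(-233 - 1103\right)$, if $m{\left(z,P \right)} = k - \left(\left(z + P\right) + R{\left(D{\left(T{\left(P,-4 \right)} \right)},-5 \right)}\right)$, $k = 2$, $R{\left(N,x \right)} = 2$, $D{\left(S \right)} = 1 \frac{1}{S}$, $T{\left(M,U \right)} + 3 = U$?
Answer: $-48096$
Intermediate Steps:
$T{\left(M,U \right)} = -3 + U$
$D{\left(S \right)} = \frac{1}{S}$
$m{\left(z,P \right)} = - P - z$ ($m{\left(z,P \right)} = 2 - \left(\left(z + P\right) + 2\right) = 2 - \left(\left(P + z\right) + 2\right) = 2 - \left(2 + P + z\right) = - P - z$)
$m{\left(-36,5 \cdot 0 \right)} \left(-233 - 1103\right) = \left(- 5 \cdot 0 - -36\right) \left(-233 - 1103\right) = \left(\left(-1\right) 0 + 36\right) \left(-1336\right) = \left(0 + 36\right) \left(-1336\right) = 36 \left(-1336\right) = -48096$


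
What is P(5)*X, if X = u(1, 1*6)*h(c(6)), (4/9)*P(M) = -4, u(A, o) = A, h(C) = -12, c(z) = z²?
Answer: 108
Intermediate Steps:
P(M) = -9 (P(M) = (9/4)*(-4) = -9)
X = -12 (X = 1*(-12) = -12)
P(5)*X = -9*(-12) = 108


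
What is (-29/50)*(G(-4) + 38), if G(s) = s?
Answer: -493/25 ≈ -19.720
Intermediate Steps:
(-29/50)*(G(-4) + 38) = (-29/50)*(-4 + 38) = -29*1/50*34 = -29/50*34 = -493/25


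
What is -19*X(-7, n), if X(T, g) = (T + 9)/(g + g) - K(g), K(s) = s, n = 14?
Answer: 3705/14 ≈ 264.64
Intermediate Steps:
X(T, g) = -g + (9 + T)/(2*g) (X(T, g) = (T + 9)/(g + g) - g = (9 + T)/((2*g)) - g = (9 + T)*(1/(2*g)) - g = (9 + T)/(2*g) - g = -g + (9 + T)/(2*g))
-19*X(-7, n) = -19*(9 - 7 - 2*14²)/(2*14) = -19*(9 - 7 - 2*196)/(2*14) = -19*(9 - 7 - 392)/(2*14) = -19*(-390)/(2*14) = -19*(-195/14) = 3705/14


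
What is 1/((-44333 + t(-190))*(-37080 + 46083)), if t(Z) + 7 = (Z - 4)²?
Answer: -1/60356112 ≈ -1.6568e-8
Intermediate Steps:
t(Z) = -7 + (-4 + Z)² (t(Z) = -7 + (Z - 4)² = -7 + (-4 + Z)²)
1/((-44333 + t(-190))*(-37080 + 46083)) = 1/((-44333 + (-7 + (-4 - 190)²))*(-37080 + 46083)) = 1/((-44333 + (-7 + (-194)²))*9003) = 1/((-44333 + (-7 + 37636))*9003) = 1/((-44333 + 37629)*9003) = 1/(-6704*9003) = 1/(-60356112) = -1/60356112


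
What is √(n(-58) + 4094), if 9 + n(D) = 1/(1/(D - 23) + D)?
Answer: √90198874466/4699 ≈ 63.914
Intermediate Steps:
n(D) = -9 + 1/(D + 1/(-23 + D)) (n(D) = -9 + 1/(1/(D - 23) + D) = -9 + 1/(1/(-23 + D) + D) = -9 + 1/(D + 1/(-23 + D)))
√(n(-58) + 4094) = √((-32 - 9*(-58)² + 208*(-58))/(1 + (-58)² - 23*(-58)) + 4094) = √((-32 - 9*3364 - 12064)/(1 + 3364 + 1334) + 4094) = √((-32 - 30276 - 12064)/4699 + 4094) = √((1/4699)*(-42372) + 4094) = √(-42372/4699 + 4094) = √(19195334/4699) = √90198874466/4699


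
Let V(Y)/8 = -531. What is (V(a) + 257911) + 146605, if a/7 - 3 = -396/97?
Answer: 400268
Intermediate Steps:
a = -735/97 (a = 21 + 7*(-396/97) = 21 - 2772/97 = -735/97 ≈ -7.5773)
V(Y) = -4248 (V(Y) = 8*(-531) = -4248)
(V(a) + 257911) + 146605 = (-4248 + 257911) + 146605 = 253663 + 146605 = 400268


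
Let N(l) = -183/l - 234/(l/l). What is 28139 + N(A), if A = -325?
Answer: 9069308/325 ≈ 27906.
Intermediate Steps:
N(l) = -234 - 183/l (N(l) = -183/l - 234/1 = -183/l - 234*1 = -183/l - 234 = -234 - 183/l)
28139 + N(A) = 28139 + (-234 - 183/(-325)) = 28139 + (-234 - 183*(-1/325)) = 28139 + (-234 + 183/325) = 28139 - 75867/325 = 9069308/325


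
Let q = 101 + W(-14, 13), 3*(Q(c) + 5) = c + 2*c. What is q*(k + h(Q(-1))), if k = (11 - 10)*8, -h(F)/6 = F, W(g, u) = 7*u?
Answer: 8448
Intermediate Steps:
Q(c) = -5 + c (Q(c) = -5 + (c + 2*c)/3 = -5 + (3*c)/3 = -5 + c)
q = 192 (q = 101 + 7*13 = 101 + 91 = 192)
h(F) = -6*F
k = 8 (k = 1*8 = 8)
q*(k + h(Q(-1))) = 192*(8 - 6*(-5 - 1)) = 192*(8 - 6*(-6)) = 192*(8 + 36) = 192*44 = 8448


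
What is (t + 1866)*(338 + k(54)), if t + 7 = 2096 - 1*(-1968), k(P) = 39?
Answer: 2232971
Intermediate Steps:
t = 4057 (t = -7 + (2096 - 1*(-1968)) = -7 + (2096 + 1968) = -7 + 4064 = 4057)
(t + 1866)*(338 + k(54)) = (4057 + 1866)*(338 + 39) = 5923*377 = 2232971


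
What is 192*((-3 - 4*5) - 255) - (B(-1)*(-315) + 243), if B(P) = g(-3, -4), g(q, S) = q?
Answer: -54564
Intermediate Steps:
B(P) = -3
192*((-3 - 4*5) - 255) - (B(-1)*(-315) + 243) = 192*((-3 - 4*5) - 255) - (-3*(-315) + 243) = 192*((-3 - 20) - 255) - (945 + 243) = 192*(-23 - 255) - 1*1188 = 192*(-278) - 1188 = -53376 - 1188 = -54564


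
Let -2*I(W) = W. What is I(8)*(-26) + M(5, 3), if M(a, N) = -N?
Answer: 101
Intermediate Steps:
I(W) = -W/2
I(8)*(-26) + M(5, 3) = -½*8*(-26) - 1*3 = -4*(-26) - 3 = 104 - 3 = 101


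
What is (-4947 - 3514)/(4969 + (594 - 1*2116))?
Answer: -8461/3447 ≈ -2.4546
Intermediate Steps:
(-4947 - 3514)/(4969 + (594 - 1*2116)) = -8461/(4969 + (594 - 2116)) = -8461/(4969 - 1522) = -8461/3447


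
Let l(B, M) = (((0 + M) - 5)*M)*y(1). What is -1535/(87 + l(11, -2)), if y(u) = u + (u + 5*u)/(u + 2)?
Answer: -1535/129 ≈ -11.899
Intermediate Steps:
y(u) = u + 6*u/(2 + u) (y(u) = u + (6*u)/(2 + u) = u + 6*u/(2 + u))
l(B, M) = 3*M*(-5 + M) (l(B, M) = (((0 + M) - 5)*M)*(1*(8 + 1)/(2 + 1)) = ((M - 5)*M)*(1*9/3) = ((-5 + M)*M)*(1*(⅓)*9) = (M*(-5 + M))*3 = 3*M*(-5 + M))
-1535/(87 + l(11, -2)) = -1535/(87 + 3*(-2)*(-5 - 2)) = -1535/(87 + 3*(-2)*(-7)) = -1535/(87 + 42) = -1535/129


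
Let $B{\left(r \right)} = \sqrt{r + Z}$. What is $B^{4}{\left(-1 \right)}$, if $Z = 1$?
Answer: $0$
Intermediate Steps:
$B{\left(r \right)} = \sqrt{1 + r}$ ($B{\left(r \right)} = \sqrt{r + 1} = \sqrt{1 + r}$)
$B^{4}{\left(-1 \right)} = \left(\sqrt{1 - 1}\right)^{4} = \left(\sqrt{0}\right)^{4} = 0^{4} = 0$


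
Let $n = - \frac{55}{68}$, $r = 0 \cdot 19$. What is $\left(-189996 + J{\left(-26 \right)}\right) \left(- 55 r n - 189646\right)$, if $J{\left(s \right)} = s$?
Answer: $36036912212$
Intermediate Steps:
$r = 0$
$n = - \frac{55}{68}$ ($n = \left(-55\right) \frac{1}{68} = - \frac{55}{68} \approx -0.80882$)
$\left(-189996 + J{\left(-26 \right)}\right) \left(- 55 r n - 189646\right) = \left(-189996 - 26\right) \left(\left(-55\right) 0 \left(- \frac{55}{68}\right) - 189646\right) = - 190022 \left(0 \left(- \frac{55}{68}\right) - 189646\right) = - 190022 \left(0 - 189646\right) = \left(-190022\right) \left(-189646\right) = 36036912212$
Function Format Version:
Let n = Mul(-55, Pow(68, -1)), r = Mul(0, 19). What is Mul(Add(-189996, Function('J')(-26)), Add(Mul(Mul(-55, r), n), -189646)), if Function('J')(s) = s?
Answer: 36036912212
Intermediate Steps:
r = 0
n = Rational(-55, 68) (n = Mul(-55, Rational(1, 68)) = Rational(-55, 68) ≈ -0.80882)
Mul(Add(-189996, Function('J')(-26)), Add(Mul(Mul(-55, r), n), -189646)) = Mul(Add(-189996, -26), Add(Mul(Mul(-55, 0), Rational(-55, 68)), -189646)) = Mul(-190022, Add(Mul(0, Rational(-55, 68)), -189646)) = Mul(-190022, Add(0, -189646)) = Mul(-190022, -189646) = 36036912212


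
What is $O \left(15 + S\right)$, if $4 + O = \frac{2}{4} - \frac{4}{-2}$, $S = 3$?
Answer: $-27$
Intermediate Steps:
$O = - \frac{3}{2}$ ($O = -4 + \left(\frac{2}{4} - \frac{4}{-2}\right) = -4 + \left(2 \cdot \frac{1}{4} - -2\right) = -4 + \left(\frac{1}{2} + 2\right) = -4 + \frac{5}{2} = - \frac{3}{2} \approx -1.5$)
$O \left(15 + S\right) = - \frac{3 \left(15 + 3\right)}{2} = \left(- \frac{3}{2}\right) 18 = -27$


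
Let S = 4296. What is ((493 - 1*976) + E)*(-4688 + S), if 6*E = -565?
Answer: 678748/3 ≈ 2.2625e+5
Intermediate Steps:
E = -565/6 (E = (⅙)*(-565) = -565/6 ≈ -94.167)
((493 - 1*976) + E)*(-4688 + S) = ((493 - 1*976) - 565/6)*(-4688 + 4296) = ((493 - 976) - 565/6)*(-392) = (-483 - 565/6)*(-392) = -3463/6*(-392) = 678748/3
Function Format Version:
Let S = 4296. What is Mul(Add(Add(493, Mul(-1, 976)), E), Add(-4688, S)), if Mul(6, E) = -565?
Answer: Rational(678748, 3) ≈ 2.2625e+5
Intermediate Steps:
E = Rational(-565, 6) (E = Mul(Rational(1, 6), -565) = Rational(-565, 6) ≈ -94.167)
Mul(Add(Add(493, Mul(-1, 976)), E), Add(-4688, S)) = Mul(Add(Add(493, Mul(-1, 976)), Rational(-565, 6)), Add(-4688, 4296)) = Mul(Add(Add(493, -976), Rational(-565, 6)), -392) = Mul(Add(-483, Rational(-565, 6)), -392) = Mul(Rational(-3463, 6), -392) = Rational(678748, 3)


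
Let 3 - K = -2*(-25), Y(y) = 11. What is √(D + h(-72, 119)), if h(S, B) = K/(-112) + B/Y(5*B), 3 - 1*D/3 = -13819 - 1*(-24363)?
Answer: 9*I*√37022447/308 ≈ 177.8*I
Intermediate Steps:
K = -47 (K = 3 - (-2)*(-25) = 3 - 1*50 = 3 - 50 = -47)
D = -31623 (D = 9 - 3*(-13819 - 1*(-24363)) = 9 - 3*(-13819 + 24363) = 9 - 3*10544 = 9 - 31632 = -31623)
h(S, B) = 47/112 + B/11 (h(S, B) = -47/(-112) + B/11 = -47*(-1/112) + B*(1/11) = 47/112 + B/11)
√(D + h(-72, 119)) = √(-31623 + (47/112 + (1/11)*119)) = √(-31623 + (47/112 + 119/11)) = √(-31623 + 13845/1232) = √(-38945691/1232) = 9*I*√37022447/308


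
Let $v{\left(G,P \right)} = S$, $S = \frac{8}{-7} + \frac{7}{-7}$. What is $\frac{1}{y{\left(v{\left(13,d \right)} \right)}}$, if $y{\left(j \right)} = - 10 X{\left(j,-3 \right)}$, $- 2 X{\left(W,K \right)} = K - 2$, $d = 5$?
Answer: $- \frac{1}{25} \approx -0.04$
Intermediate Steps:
$S = - \frac{15}{7}$ ($S = 8 \left(- \frac{1}{7}\right) + 7 \left(- \frac{1}{7}\right) = - \frac{8}{7} - 1 = - \frac{15}{7} \approx -2.1429$)
$v{\left(G,P \right)} = - \frac{15}{7}$
$X{\left(W,K \right)} = 1 - \frac{K}{2}$ ($X{\left(W,K \right)} = - \frac{K - 2}{2} = - \frac{-2 + K}{2} = 1 - \frac{K}{2}$)
$y{\left(j \right)} = -25$ ($y{\left(j \right)} = - 10 \left(1 - - \frac{3}{2}\right) = - 10 \left(1 + \frac{3}{2}\right) = \left(-10\right) \frac{5}{2} = -25$)
$\frac{1}{y{\left(v{\left(13,d \right)} \right)}} = \frac{1}{-25} = - \frac{1}{25}$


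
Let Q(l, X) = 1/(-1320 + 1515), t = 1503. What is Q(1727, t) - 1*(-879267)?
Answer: 171457066/195 ≈ 8.7927e+5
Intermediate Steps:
Q(l, X) = 1/195
Q(1727, t) - 1*(-879267) = 1/195 - 1*(-879267) = 1/195 + 879267 = 171457066/195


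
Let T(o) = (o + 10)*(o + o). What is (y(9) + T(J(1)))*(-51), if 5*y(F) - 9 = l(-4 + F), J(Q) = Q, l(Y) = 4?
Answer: -6273/5 ≈ -1254.6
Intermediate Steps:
T(o) = 2*o*(10 + o) (T(o) = (10 + o)*(2*o) = 2*o*(10 + o))
y(F) = 13/5 (y(F) = 9/5 + (⅕)*4 = 9/5 + ⅘ = 13/5)
(y(9) + T(J(1)))*(-51) = (13/5 + 2*1*(10 + 1))*(-51) = (13/5 + 2*1*11)*(-51) = (13/5 + 22)*(-51) = (123/5)*(-51) = -6273/5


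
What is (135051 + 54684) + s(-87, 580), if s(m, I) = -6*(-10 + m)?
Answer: 190317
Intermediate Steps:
s(m, I) = 60 - 6*m
(135051 + 54684) + s(-87, 580) = (135051 + 54684) + (60 - 6*(-87)) = 189735 + (60 + 522) = 189735 + 582 = 190317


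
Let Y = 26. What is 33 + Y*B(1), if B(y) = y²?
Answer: 59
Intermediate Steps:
33 + Y*B(1) = 33 + 26*1² = 33 + 26*1 = 33 + 26 = 59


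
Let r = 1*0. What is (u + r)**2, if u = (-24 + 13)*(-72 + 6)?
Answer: 527076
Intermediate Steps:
u = 726 (u = -11*(-66) = 726)
r = 0
(u + r)**2 = (726 + 0)**2 = 726**2 = 527076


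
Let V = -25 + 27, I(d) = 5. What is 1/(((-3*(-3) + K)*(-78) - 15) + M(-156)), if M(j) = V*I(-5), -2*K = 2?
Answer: -1/629 ≈ -0.0015898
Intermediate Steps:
K = -1 (K = -1/2*2 = -1)
V = 2
M(j) = 10 (M(j) = 2*5 = 10)
1/(((-3*(-3) + K)*(-78) - 15) + M(-156)) = 1/(((-3*(-3) - 1)*(-78) - 15) + 10) = 1/(((9 - 1)*(-78) - 15) + 10) = 1/((8*(-78) - 15) + 10) = 1/((-624 - 15) + 10) = 1/(-639 + 10) = 1/(-629) = -1/629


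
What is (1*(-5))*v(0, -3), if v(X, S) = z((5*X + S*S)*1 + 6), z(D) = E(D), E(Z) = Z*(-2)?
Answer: 150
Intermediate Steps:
E(Z) = -2*Z
z(D) = -2*D
v(X, S) = -12 - 10*X - 2*S² (v(X, S) = -2*((5*X + S*S)*1 + 6) = -2*((5*X + S²)*1 + 6) = -2*((S² + 5*X)*1 + 6) = -2*((S² + 5*X) + 6) = -2*(6 + S² + 5*X) = -12 - 10*X - 2*S²)
(1*(-5))*v(0, -3) = (1*(-5))*(-12 - 10*0 - 2*(-3)²) = -5*(-12 + 0 - 2*9) = -5*(-12 + 0 - 18) = -5*(-30) = 150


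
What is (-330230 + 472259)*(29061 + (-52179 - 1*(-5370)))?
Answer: -2520730692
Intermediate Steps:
(-330230 + 472259)*(29061 + (-52179 - 1*(-5370))) = 142029*(29061 + (-52179 + 5370)) = 142029*(29061 - 46809) = 142029*(-17748) = -2520730692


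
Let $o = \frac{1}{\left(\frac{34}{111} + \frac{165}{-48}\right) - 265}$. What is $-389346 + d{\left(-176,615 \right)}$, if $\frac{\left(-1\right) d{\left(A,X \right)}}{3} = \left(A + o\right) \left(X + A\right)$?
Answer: $- \frac{75025033362}{476201} \approx -1.5755 \cdot 10^{5}$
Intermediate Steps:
$o = - \frac{1776}{476201}$ ($o = \frac{1}{\left(34 \cdot \frac{1}{111} + 165 \left(- \frac{1}{48}\right)\right) - 265} = \frac{1}{\left(\frac{34}{111} - \frac{55}{16}\right) - 265} = \frac{1}{- \frac{5561}{1776} - 265} = \frac{1}{- \frac{476201}{1776}} = - \frac{1776}{476201} \approx -0.0037295$)
$d{\left(A,X \right)} = - 3 \left(- \frac{1776}{476201} + A\right) \left(A + X\right)$ ($d{\left(A,X \right)} = - 3 \left(A - \frac{1776}{476201}\right) \left(X + A\right) = - 3 \left(- \frac{1776}{476201} + A\right) \left(A + X\right)$)
$-389346 + d{\left(-176,615 \right)} = -389346 + \left(- 3 \left(-176\right)^{2} + \frac{5328}{476201} \left(-176\right) + \frac{5328}{476201} \cdot 615 - \left(-528\right) 615\right) = -389346 + \left(\left(-3\right) 30976 - \frac{85248}{43291} + \frac{3276720}{476201} + 324720\right) = -389346 + \left(-92928 - \frac{85248}{43291} + \frac{3276720}{476201} + 324720\right) = -389346 + \frac{110381921184}{476201} = - \frac{75025033362}{476201}$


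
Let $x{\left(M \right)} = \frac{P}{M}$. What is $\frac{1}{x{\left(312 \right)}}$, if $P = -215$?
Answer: $- \frac{312}{215} \approx -1.4512$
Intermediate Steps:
$x{\left(M \right)} = - \frac{215}{M}$
$\frac{1}{x{\left(312 \right)}} = \frac{1}{\left(-215\right) \frac{1}{312}} = \frac{1}{- \frac{215}{312}} = - \frac{312}{215}$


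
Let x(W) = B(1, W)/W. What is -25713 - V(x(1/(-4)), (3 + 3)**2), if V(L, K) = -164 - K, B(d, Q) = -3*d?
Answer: -25513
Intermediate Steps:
x(W) = -3/W (x(W) = (-3*1)/W = -3/W)
-25713 - V(x(1/(-4)), (3 + 3)**2) = -25713 - (-164 - (3 + 3)**2) = -25713 - (-164 - 1*6**2) = -25713 - (-164 - 1*36) = -25713 - (-164 - 36) = -25713 - 1*(-200) = -25713 + 200 = -25513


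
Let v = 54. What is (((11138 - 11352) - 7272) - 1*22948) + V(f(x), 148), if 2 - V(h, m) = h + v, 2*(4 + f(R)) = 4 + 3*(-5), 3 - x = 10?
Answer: -60953/2 ≈ -30477.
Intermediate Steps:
x = -7 (x = 3 - 1*10 = 3 - 10 = -7)
f(R) = -19/2 (f(R) = -4 + (4 + 3*(-5))/2 = -4 + (4 - 15)/2 = -4 + (1/2)*(-11) = -4 - 11/2 = -19/2)
V(h, m) = -52 - h (V(h, m) = 2 - (h + 54) = 2 - (54 + h) = 2 + (-54 - h) = -52 - h)
(((11138 - 11352) - 7272) - 1*22948) + V(f(x), 148) = (((11138 - 11352) - 7272) - 1*22948) + (-52 - 1*(-19/2)) = ((-214 - 7272) - 22948) + (-52 + 19/2) = (-7486 - 22948) - 85/2 = -30434 - 85/2 = -60953/2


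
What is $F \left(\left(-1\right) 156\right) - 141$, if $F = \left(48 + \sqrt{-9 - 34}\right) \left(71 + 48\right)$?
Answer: $-891213 - 18564 i \sqrt{43} \approx -8.9121 \cdot 10^{5} - 1.2173 \cdot 10^{5} i$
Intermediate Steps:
$F = 5712 + 119 i \sqrt{43}$ ($F = \left(48 + \sqrt{-43}\right) 119 = \left(48 + i \sqrt{43}\right) 119 = 5712 + 119 i \sqrt{43} \approx 5712.0 + 780.33 i$)
$F \left(\left(-1\right) 156\right) - 141 = \left(5712 + 119 i \sqrt{43}\right) \left(\left(-1\right) 156\right) - 141 = \left(5712 + 119 i \sqrt{43}\right) \left(-156\right) - 141 = \left(-891072 - 18564 i \sqrt{43}\right) - 141 = -891213 - 18564 i \sqrt{43}$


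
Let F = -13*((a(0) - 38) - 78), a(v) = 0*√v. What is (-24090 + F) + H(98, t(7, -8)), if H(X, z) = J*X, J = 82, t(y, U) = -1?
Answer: -14546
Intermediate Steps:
a(v) = 0
F = 1508 (F = -13*((0 - 38) - 78) = -13*(-38 - 78) = -13*(-116) = 1508)
H(X, z) = 82*X
(-24090 + F) + H(98, t(7, -8)) = (-24090 + 1508) + 82*98 = -22582 + 8036 = -14546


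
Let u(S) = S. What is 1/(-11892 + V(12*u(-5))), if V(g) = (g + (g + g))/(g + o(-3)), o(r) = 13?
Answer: -47/558744 ≈ -8.4117e-5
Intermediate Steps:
V(g) = 3*g/(13 + g) (V(g) = (g + (g + g))/(g + 13) = (g + 2*g)/(13 + g) = (3*g)/(13 + g) = 3*g/(13 + g))
1/(-11892 + V(12*u(-5))) = 1/(-11892 + 3*(12*(-5))/(13 + 12*(-5))) = 1/(-11892 + 3*(-60)/(13 - 60)) = 1/(-11892 + 3*(-60)/(-47)) = 1/(-11892 + 3*(-60)*(-1/47)) = 1/(-11892 + 180/47) = 1/(-558744/47) = -47/558744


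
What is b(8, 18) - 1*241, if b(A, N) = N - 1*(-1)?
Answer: -222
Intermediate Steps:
b(A, N) = 1 + N (b(A, N) = N + 1 = 1 + N)
b(8, 18) - 1*241 = (1 + 18) - 1*241 = 19 - 241 = -222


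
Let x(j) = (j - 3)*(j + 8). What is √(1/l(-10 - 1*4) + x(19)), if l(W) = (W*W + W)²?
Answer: √14309569/182 ≈ 20.785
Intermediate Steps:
x(j) = (-3 + j)*(8 + j)
l(W) = (W + W²)² (l(W) = (W² + W)² = (W + W²)²)
√(1/l(-10 - 1*4) + x(19)) = √(1/((-10 - 1*4)²*(1 + (-10 - 1*4))²) + (-24 + 19² + 5*19)) = √(1/((-10 - 4)²*(1 + (-10 - 4))²) + (-24 + 361 + 95)) = √(1/((-14)²*(1 - 14)²) + 432) = √(1/(196*(-13)²) + 432) = √(1/(196*169) + 432) = √(1/33124 + 432) = √(14309569/33124) = √14309569/182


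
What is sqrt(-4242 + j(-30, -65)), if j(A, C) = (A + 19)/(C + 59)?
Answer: I*sqrt(152646)/6 ≈ 65.117*I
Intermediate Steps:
j(A, C) = (19 + A)/(59 + C)
sqrt(-4242 + j(-30, -65)) = sqrt(-4242 + (19 - 30)/(59 - 65)) = sqrt(-4242 - 11/(-6)) = sqrt(-4242 - 1/6*(-11)) = sqrt(-4242 + 11/6) = sqrt(-25441/6) = I*sqrt(152646)/6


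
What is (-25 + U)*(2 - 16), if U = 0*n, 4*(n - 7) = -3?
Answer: 350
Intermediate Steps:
n = 25/4 (n = 7 + (1/4)*(-3) = 7 - 3/4 = 25/4 ≈ 6.2500)
U = 0 (U = 0*(25/4) = 0)
(-25 + U)*(2 - 16) = (-25 + 0)*(2 - 16) = -25*(-14) = 350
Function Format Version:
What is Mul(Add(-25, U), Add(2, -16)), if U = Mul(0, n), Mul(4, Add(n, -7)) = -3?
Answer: 350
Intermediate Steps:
n = Rational(25, 4) (n = Add(7, Mul(Rational(1, 4), -3)) = Add(7, Rational(-3, 4)) = Rational(25, 4) ≈ 6.2500)
U = 0 (U = Mul(0, Rational(25, 4)) = 0)
Mul(Add(-25, U), Add(2, -16)) = Mul(Add(-25, 0), Add(2, -16)) = Mul(-25, -14) = 350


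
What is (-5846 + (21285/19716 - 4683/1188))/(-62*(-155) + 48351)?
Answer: -1902716803/18855524754 ≈ -0.10091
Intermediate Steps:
(-5846 + (21285/19716 - 4683/1188))/(-62*(-155) + 48351) = (-5846 + (21285*(1/19716) - 4683*1/1188))/(9610 + 48351) = (-5846 + (7095/6572 - 1561/396))/57961 = (-5846 - 931159/325314)*(1/57961) = -1902716803/325314*1/57961 = -1902716803/18855524754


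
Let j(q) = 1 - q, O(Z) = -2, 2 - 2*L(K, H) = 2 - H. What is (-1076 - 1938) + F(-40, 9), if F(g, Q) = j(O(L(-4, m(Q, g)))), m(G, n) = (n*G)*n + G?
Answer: -3011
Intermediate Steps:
m(G, n) = G + G*n**2 (m(G, n) = (G*n)*n + G = G*n**2 + G = G + G*n**2)
L(K, H) = H/2 (L(K, H) = 1 - (2 - H)/2 = 1 + (-1 + H/2) = H/2)
F(g, Q) = 3 (F(g, Q) = 1 - 1*(-2) = 1 + 2 = 3)
(-1076 - 1938) + F(-40, 9) = (-1076 - 1938) + 3 = -3014 + 3 = -3011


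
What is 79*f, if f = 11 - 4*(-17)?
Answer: 6241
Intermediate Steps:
f = 79 (f = 11 + 68 = 79)
79*f = 79*79 = 6241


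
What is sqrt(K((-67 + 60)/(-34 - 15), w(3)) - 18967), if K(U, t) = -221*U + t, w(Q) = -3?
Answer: 3*I*sqrt(103453)/7 ≈ 137.85*I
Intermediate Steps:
K(U, t) = t - 221*U
sqrt(K((-67 + 60)/(-34 - 15), w(3)) - 18967) = sqrt((-3 - 221*(-67 + 60)/(-34 - 15)) - 18967) = sqrt((-3 - (-1547)/(-49)) - 18967) = sqrt((-3 - (-1547)*(-1)/49) - 18967) = sqrt((-3 - 221*1/7) - 18967) = sqrt((-3 - 221/7) - 18967) = sqrt(-242/7 - 18967) = sqrt(-133011/7) = 3*I*sqrt(103453)/7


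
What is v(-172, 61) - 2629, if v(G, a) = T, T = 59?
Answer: -2570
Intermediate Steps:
v(G, a) = 59
v(-172, 61) - 2629 = 59 - 2629 = -2570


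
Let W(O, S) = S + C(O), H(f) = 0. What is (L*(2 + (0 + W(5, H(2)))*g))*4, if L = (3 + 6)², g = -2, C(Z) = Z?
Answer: -2592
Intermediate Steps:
W(O, S) = O + S (W(O, S) = S + O = O + S)
L = 81 (L = 9² = 81)
(L*(2 + (0 + W(5, H(2)))*g))*4 = (81*(2 + (0 + (5 + 0))*(-2)))*4 = (81*(2 + (0 + 5)*(-2)))*4 = (81*(2 + 5*(-2)))*4 = (81*(2 - 10))*4 = (81*(-8))*4 = -648*4 = -2592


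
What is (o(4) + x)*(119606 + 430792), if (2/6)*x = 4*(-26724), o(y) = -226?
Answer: -176630423772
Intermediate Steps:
x = -320688 (x = 3*(4*(-26724)) = 3*(-106896) = -320688)
(o(4) + x)*(119606 + 430792) = (-226 - 320688)*(119606 + 430792) = -320914*550398 = -176630423772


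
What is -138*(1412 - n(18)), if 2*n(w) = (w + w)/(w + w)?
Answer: -194787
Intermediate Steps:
n(w) = ½ (n(w) = ((w + w)/(w + w))/2 = ((2*w)/((2*w)))/2 = ((2*w)*(1/(2*w)))/2 = (½)*1 = ½)
-138*(1412 - n(18)) = -138*(1412 - 1*½) = -138*(1412 - ½) = -138*2823/2 = -194787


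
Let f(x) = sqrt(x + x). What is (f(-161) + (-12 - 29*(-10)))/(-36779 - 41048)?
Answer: -278/77827 - I*sqrt(322)/77827 ≈ -0.003572 - 0.00023057*I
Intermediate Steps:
f(x) = sqrt(2)*sqrt(x) (f(x) = sqrt(2*x) = sqrt(2)*sqrt(x))
(f(-161) + (-12 - 29*(-10)))/(-36779 - 41048) = (sqrt(2)*sqrt(-161) + (-12 - 29*(-10)))/(-36779 - 41048) = (sqrt(2)*(I*sqrt(161)) + (-12 + 290))/(-77827) = (I*sqrt(322) + 278)*(-1/77827) = (278 + I*sqrt(322))*(-1/77827) = -278/77827 - I*sqrt(322)/77827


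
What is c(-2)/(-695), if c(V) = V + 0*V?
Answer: 2/695 ≈ 0.0028777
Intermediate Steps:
c(V) = V (c(V) = V + 0 = V)
c(-2)/(-695) = -2/(-695) = -2*(-1/695) = 2/695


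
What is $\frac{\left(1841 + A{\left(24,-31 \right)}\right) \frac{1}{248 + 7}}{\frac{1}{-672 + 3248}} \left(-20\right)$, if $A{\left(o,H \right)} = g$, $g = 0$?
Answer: $- \frac{18969664}{51} \approx -3.7195 \cdot 10^{5}$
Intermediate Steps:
$A{\left(o,H \right)} = 0$
$\frac{\left(1841 + A{\left(24,-31 \right)}\right) \frac{1}{248 + 7}}{\frac{1}{-672 + 3248}} \left(-20\right) = \frac{\left(1841 + 0\right) \frac{1}{248 + 7}}{\frac{1}{-672 + 3248}} \left(-20\right) = \frac{1841 \cdot \frac{1}{255}}{\frac{1}{2576}} \left(-20\right) = 1841 \cdot \frac{1}{255} \frac{1}{\frac{1}{2576}} \left(-20\right) = \frac{1841}{255} \cdot 2576 \left(-20\right) = \frac{4742416}{255} \left(-20\right) = - \frac{18969664}{51}$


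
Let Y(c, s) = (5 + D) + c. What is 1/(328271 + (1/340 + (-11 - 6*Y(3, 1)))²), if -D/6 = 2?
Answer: 115600/37967672841 ≈ 3.0447e-6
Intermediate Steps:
D = -12 (D = -6*2 = -12)
Y(c, s) = -7 + c (Y(c, s) = (5 - 12) + c = -7 + c)
1/(328271 + (1/340 + (-11 - 6*Y(3, 1)))²) = 1/(328271 + (1/340 + (-11 - 6*(-7 + 3)))²) = 1/(328271 + (1/340 + (-11 - 6*(-4)))²) = 1/(328271 + (1/340 + (-11 + 24))²) = 1/(328271 + (1/340 + 13)²) = 1/(328271 + (4421/340)²) = 1/(328271 + 19545241/115600) = 1/(37967672841/115600) = 115600/37967672841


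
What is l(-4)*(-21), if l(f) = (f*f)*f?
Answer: 1344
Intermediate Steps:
l(f) = f³ (l(f) = f²*f = f³)
l(-4)*(-21) = (-4)³*(-21) = -64*(-21) = 1344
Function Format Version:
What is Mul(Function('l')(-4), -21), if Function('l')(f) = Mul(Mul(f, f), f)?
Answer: 1344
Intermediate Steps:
Function('l')(f) = Pow(f, 3) (Function('l')(f) = Mul(Pow(f, 2), f) = Pow(f, 3))
Mul(Function('l')(-4), -21) = Mul(Pow(-4, 3), -21) = Mul(-64, -21) = 1344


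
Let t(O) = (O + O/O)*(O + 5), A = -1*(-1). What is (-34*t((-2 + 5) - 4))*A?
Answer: 0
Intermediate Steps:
A = 1
t(O) = (1 + O)*(5 + O) (t(O) = (O + 1)*(5 + O) = (1 + O)*(5 + O))
(-34*t((-2 + 5) - 4))*A = -34*(5 + ((-2 + 5) - 4)**2 + 6*((-2 + 5) - 4))*1 = -34*(5 + (3 - 4)**2 + 6*(3 - 4))*1 = -34*(5 + (-1)**2 + 6*(-1))*1 = -34*(5 + 1 - 6)*1 = -34*0*1 = 0*1 = 0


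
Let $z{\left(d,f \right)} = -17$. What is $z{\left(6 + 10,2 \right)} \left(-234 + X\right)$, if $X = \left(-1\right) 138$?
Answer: $6324$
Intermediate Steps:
$X = -138$
$z{\left(6 + 10,2 \right)} \left(-234 + X\right) = - 17 \left(-234 - 138\right) = \left(-17\right) \left(-372\right) = 6324$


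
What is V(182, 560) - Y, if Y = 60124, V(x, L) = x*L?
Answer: 41796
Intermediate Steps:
V(x, L) = L*x
V(182, 560) - Y = 560*182 - 1*60124 = 101920 - 60124 = 41796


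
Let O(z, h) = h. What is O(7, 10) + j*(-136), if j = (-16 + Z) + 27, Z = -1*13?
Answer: 282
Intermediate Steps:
Z = -13
j = -2 (j = (-16 - 13) + 27 = -29 + 27 = -2)
O(7, 10) + j*(-136) = 10 - 2*(-136) = 10 + 272 = 282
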